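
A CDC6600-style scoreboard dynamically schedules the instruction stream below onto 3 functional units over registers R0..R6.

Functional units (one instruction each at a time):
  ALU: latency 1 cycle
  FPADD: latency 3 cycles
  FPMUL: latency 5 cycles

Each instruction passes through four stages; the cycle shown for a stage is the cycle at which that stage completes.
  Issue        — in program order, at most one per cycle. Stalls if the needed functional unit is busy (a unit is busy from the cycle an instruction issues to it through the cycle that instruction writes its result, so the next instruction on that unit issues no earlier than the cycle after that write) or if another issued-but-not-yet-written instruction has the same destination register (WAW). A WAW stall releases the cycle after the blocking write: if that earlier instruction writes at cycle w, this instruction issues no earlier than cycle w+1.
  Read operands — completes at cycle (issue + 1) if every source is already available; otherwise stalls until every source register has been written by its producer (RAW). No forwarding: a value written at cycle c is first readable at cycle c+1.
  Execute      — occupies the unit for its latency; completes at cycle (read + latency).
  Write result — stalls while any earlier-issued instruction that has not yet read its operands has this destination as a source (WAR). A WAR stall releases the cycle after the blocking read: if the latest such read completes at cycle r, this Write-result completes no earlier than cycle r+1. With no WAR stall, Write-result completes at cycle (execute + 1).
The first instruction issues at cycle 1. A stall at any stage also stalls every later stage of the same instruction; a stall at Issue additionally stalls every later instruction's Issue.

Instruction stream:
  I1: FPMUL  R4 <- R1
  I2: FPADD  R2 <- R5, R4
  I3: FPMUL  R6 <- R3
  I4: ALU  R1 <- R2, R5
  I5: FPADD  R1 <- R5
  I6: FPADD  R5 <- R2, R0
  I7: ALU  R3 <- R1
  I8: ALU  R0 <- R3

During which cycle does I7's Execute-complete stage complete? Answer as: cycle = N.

cycle 1: I1→FPMUL
cycle 2: I1 RO · I2→FPADD
cycle 7: I1 EX
cycle 8: I1 WR R4
cycle 9: I2 RO · I3→FPMUL
cycle 10: I3 RO · I4→ALU
cycle 12: I2 EX
cycle 13: I2 WR R2
cycle 14: I4 RO
cycle 15: I3 EX · I4 EX
cycle 16: I3 WR R6 · I4 WR R1
cycle 17: I5→FPADD
cycle 18: I5 RO
cycle 21: I5 EX
cycle 22: I5 WR R1
cycle 23: I6→FPADD
cycle 24: I6 RO · I7→ALU
cycle 25: I7 RO
cycle 26: I7 EX
cycle 27: I6 EX · I7 WR R3
cycle 28: I6 WR R5 · I8→ALU
cycle 29: I8 RO
cycle 30: I8 EX
cycle 31: I8 WR R0

cycle = 26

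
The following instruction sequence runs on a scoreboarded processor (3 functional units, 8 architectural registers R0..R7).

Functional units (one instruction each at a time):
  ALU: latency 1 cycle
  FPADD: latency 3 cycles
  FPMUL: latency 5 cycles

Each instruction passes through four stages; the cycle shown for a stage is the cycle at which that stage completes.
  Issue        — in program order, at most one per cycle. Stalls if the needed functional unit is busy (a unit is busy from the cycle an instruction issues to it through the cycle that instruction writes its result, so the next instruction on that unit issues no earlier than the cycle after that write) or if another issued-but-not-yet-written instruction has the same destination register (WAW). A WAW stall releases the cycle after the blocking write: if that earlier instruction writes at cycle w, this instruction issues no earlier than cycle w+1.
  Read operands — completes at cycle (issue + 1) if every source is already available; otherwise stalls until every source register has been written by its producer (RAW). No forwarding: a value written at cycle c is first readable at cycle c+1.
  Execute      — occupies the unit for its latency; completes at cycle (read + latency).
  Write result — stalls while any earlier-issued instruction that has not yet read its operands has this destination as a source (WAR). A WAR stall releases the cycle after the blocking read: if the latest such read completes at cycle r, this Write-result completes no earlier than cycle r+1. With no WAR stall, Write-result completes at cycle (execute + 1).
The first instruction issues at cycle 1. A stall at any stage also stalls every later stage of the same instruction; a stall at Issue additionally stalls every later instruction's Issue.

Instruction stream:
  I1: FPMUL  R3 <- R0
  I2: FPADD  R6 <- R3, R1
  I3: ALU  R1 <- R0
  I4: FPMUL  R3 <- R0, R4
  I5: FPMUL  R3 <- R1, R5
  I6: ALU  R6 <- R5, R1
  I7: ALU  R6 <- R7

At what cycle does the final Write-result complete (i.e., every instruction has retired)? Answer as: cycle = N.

cycle = 25

c1: I1 dispatched to FPMUL
c2: I1 operands ready · I2 dispatched to FPADD
c3: I3 dispatched to ALU
c4: I3 operands ready
c5: I3 complete
c7: I1 complete
c8: R3←I1
c9: I2 operands ready · I4 dispatched to FPMUL
c10: R1←I3 · I4 operands ready
c12: I2 complete
c13: R6←I2
c15: I4 complete
c16: R3←I4
c17: I5 dispatched to FPMUL
c18: I5 operands ready · I6 dispatched to ALU
c19: I6 operands ready
c20: I6 complete
c21: R6←I6
c22: I7 dispatched to ALU
c23: I5 complete · I7 operands ready
c24: R3←I5 · I7 complete
c25: R6←I7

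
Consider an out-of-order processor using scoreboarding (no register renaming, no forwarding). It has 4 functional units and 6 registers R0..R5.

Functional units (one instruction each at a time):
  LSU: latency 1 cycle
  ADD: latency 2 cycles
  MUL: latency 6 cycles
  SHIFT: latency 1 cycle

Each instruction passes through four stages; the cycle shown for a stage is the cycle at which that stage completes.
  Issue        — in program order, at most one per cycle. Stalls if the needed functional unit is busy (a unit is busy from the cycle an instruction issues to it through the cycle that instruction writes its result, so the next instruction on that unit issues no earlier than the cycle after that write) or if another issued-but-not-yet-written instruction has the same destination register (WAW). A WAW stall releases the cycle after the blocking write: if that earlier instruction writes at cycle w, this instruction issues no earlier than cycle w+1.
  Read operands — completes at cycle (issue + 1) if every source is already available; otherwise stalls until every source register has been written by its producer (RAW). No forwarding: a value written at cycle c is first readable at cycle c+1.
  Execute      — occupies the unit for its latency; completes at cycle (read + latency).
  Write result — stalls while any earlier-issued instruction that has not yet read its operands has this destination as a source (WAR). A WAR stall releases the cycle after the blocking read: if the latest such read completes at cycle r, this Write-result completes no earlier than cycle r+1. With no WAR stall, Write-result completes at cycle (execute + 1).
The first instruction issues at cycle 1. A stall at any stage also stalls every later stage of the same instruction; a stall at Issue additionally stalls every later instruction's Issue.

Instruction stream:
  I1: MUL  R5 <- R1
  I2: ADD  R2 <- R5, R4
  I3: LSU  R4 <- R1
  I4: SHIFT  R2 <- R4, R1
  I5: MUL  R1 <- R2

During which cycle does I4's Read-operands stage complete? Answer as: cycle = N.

t=1  issue I1 (MUL)
t=2  I1 read-ops, issue I2 (ADD)
t=3  issue I3 (LSU)
t=4  I3 read-ops
t=5  I3 finished on LSU
t=8  I1 finished on MUL
t=9  I1→R5
t=10  I2 read-ops
t=11  I3→R4
t=12  I2 finished on ADD
t=13  I2→R2
t=14  issue I4 (SHIFT)
t=15  I4 read-ops, issue I5 (MUL)
t=16  I4 finished on SHIFT
t=17  I4→R2
t=18  I5 read-ops
t=24  I5 finished on MUL
t=25  I5→R1

cycle = 15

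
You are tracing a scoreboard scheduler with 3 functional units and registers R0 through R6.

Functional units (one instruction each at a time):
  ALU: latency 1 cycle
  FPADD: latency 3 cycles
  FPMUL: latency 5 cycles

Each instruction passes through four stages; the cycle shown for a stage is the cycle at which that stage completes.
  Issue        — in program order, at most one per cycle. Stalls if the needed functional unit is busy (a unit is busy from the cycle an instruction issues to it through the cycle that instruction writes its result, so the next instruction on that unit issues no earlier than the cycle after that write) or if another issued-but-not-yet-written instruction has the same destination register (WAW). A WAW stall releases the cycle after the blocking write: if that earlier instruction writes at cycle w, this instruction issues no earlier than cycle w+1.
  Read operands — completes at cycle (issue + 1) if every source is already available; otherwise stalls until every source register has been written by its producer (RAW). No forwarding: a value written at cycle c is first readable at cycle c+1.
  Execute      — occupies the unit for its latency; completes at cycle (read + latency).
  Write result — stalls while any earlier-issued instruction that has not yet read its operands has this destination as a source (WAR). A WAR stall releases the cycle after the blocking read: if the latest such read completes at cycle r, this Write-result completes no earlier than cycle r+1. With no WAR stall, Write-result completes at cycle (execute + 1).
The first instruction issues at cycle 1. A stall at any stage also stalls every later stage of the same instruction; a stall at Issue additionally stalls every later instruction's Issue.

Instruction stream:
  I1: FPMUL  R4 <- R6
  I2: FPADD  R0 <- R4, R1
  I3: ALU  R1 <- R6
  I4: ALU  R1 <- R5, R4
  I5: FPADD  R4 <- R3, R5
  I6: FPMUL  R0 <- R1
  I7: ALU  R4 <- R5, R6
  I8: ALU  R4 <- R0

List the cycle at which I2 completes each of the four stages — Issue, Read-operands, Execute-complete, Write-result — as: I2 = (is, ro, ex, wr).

I2 = (2, 9, 12, 13)

cycle 1: I1 dispatched to FPMUL
cycle 2: I1 operands ready · I2 dispatched to FPADD
cycle 3: I3 dispatched to ALU
cycle 4: I3 operands ready
cycle 5: I3 complete
cycle 7: I1 complete
cycle 8: R4←I1
cycle 9: I2 operands ready
cycle 10: R1←I3
cycle 11: I4 dispatched to ALU
cycle 12: I2 complete · I4 operands ready
cycle 13: R0←I2 · I4 complete
cycle 14: R1←I4 · I5 dispatched to FPADD
cycle 15: I5 operands ready · I6 dispatched to FPMUL
cycle 16: I6 operands ready
cycle 18: I5 complete
cycle 19: R4←I5
cycle 20: I7 dispatched to ALU
cycle 21: I6 complete · I7 operands ready
cycle 22: R0←I6 · I7 complete
cycle 23: R4←I7
cycle 24: I8 dispatched to ALU
cycle 25: I8 operands ready
cycle 26: I8 complete
cycle 27: R4←I8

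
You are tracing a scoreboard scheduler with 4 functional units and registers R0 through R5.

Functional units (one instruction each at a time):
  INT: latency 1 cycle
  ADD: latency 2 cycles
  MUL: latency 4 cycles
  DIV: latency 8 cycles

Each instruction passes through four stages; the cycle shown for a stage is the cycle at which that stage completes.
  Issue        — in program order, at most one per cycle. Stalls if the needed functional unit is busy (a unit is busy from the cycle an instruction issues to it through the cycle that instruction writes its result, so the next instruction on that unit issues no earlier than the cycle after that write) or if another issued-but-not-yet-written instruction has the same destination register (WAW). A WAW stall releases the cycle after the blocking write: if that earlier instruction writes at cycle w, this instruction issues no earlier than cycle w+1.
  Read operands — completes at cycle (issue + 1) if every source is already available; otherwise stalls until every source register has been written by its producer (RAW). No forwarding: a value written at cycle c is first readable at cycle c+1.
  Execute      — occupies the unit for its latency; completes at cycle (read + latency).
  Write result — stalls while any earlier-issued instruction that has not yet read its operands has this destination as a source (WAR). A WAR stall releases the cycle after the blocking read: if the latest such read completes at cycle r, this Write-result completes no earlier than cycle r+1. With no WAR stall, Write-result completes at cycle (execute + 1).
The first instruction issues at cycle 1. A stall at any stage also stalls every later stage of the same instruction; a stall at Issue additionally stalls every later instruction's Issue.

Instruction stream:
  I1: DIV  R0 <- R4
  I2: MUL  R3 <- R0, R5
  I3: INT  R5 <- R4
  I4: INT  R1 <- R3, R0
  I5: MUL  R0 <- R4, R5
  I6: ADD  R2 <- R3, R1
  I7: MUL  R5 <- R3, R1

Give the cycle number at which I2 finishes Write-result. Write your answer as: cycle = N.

I1 -> (1, 2, 10, 11)
I2 -> (2, 12, 16, 17)  // RAW R0: wait I1 write@11
I3 -> (3, 4, 5, 13)  // WAR R5: wait I2 read@12
I4 -> (14, 18, 19, 20)  // struct: INT busy until I3 writes@13, RAW R3: wait I2 write@17
I5 -> (18, 19, 23, 24)  // struct: MUL busy until I2 writes@17
I6 -> (19, 21, 23, 24)  // RAW R1: wait I4 write@20
I7 -> (25, 26, 30, 31)  // struct: MUL busy until I5 writes@24

cycle = 17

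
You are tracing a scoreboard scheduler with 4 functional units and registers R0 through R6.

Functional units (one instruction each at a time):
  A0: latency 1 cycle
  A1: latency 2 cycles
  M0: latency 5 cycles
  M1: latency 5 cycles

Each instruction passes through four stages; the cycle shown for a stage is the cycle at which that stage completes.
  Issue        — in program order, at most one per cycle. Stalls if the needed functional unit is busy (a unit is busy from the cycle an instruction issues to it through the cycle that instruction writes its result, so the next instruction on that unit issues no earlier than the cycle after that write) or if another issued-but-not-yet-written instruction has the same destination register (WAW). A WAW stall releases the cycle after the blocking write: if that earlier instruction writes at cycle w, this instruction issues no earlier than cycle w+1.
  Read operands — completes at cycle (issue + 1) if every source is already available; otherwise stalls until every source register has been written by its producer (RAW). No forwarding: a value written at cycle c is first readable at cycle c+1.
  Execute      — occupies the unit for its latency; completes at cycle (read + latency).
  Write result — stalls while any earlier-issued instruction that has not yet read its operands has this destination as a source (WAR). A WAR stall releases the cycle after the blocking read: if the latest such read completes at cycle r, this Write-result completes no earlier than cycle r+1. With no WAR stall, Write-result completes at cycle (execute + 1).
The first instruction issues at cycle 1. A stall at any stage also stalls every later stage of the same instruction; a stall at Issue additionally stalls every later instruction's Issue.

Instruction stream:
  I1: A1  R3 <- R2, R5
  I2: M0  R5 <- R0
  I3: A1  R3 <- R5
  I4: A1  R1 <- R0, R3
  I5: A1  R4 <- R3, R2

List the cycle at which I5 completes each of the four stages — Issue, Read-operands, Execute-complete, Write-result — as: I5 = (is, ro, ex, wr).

[I1] 1/2/4/5
[I2] 2/3/8/9
[I3] 6/10/12/13  (struct: A1 busy until I1 writes@5; RAW R5: wait I2 write@9)
[I4] 14/15/17/18  (struct: A1 busy until I3 writes@13)
[I5] 19/20/22/23  (struct: A1 busy until I4 writes@18)

I5 = (19, 20, 22, 23)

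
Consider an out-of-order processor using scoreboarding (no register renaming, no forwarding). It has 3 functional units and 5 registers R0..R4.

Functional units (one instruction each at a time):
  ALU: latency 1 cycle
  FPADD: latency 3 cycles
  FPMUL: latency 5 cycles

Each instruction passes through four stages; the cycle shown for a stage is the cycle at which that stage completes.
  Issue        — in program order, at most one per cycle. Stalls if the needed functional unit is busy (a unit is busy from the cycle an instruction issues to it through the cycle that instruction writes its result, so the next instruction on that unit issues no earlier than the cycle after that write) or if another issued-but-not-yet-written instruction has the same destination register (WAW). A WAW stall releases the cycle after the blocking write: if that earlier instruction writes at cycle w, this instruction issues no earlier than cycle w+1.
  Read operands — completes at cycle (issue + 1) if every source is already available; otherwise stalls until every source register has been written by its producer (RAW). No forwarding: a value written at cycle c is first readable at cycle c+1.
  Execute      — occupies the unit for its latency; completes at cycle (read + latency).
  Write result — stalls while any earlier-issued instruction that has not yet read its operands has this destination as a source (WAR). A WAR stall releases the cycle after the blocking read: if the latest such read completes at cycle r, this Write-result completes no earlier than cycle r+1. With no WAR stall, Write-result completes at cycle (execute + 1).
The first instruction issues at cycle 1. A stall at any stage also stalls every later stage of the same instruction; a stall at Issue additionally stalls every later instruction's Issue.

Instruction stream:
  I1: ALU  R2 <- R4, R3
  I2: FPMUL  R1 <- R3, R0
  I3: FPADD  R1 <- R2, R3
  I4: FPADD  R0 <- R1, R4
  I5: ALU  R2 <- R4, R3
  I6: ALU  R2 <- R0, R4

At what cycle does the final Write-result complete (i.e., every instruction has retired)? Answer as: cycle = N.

cycle = 24

I1: IS=1 RO=2 EX=3 WR=4
I2: IS=2 RO=3 EX=8 WR=9
I3: IS=10 RO=11 EX=14 WR=15  [WAW R1: wait I2 write@9]
I4: IS=16 RO=17 EX=20 WR=21  [struct: FPADD busy until I3 writes@15]
I5: IS=17 RO=18 EX=19 WR=20
I6: IS=21 RO=22 EX=23 WR=24  [struct: ALU busy until I5 writes@20]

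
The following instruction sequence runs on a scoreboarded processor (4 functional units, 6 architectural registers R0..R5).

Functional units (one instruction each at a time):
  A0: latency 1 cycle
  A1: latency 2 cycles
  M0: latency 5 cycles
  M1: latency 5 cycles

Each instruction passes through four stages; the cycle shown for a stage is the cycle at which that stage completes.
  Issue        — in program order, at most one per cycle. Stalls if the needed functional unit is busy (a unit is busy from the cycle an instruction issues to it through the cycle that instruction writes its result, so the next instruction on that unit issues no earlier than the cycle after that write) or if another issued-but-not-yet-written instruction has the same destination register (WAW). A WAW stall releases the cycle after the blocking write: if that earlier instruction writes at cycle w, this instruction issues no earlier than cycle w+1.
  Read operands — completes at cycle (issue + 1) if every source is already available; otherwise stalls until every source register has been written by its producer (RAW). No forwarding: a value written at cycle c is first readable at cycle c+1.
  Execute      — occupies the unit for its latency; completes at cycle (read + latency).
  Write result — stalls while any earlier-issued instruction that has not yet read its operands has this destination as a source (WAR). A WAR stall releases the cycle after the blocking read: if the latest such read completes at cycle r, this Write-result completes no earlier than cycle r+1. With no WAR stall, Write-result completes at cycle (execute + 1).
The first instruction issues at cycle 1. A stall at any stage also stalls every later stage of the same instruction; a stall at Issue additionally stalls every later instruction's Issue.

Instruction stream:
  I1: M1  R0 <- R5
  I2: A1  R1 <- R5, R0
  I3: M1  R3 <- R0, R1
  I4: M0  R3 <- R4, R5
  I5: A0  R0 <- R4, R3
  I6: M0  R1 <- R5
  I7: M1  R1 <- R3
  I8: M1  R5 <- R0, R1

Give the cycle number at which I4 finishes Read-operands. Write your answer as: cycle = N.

cycle = 21

1) issue 1, read 2, done 7, write 8
2) issue 2, read 9, done 11, write 12  <RAW R0: wait I1 write@8>
3) issue 9, read 13, done 18, write 19  <struct: M1 busy until I1 writes@8 / RAW R1: wait I2 write@12>
4) issue 20, read 21, done 26, write 27  <WAW R3: wait I3 write@19>
5) issue 21, read 28, done 29, write 30  <RAW R3: wait I4 write@27>
6) issue 28, read 29, done 34, write 35  <struct: M0 busy until I4 writes@27>
7) issue 36, read 37, done 42, write 43  <WAW R1: wait I6 write@35>
8) issue 44, read 45, done 50, write 51  <struct: M1 busy until I7 writes@43>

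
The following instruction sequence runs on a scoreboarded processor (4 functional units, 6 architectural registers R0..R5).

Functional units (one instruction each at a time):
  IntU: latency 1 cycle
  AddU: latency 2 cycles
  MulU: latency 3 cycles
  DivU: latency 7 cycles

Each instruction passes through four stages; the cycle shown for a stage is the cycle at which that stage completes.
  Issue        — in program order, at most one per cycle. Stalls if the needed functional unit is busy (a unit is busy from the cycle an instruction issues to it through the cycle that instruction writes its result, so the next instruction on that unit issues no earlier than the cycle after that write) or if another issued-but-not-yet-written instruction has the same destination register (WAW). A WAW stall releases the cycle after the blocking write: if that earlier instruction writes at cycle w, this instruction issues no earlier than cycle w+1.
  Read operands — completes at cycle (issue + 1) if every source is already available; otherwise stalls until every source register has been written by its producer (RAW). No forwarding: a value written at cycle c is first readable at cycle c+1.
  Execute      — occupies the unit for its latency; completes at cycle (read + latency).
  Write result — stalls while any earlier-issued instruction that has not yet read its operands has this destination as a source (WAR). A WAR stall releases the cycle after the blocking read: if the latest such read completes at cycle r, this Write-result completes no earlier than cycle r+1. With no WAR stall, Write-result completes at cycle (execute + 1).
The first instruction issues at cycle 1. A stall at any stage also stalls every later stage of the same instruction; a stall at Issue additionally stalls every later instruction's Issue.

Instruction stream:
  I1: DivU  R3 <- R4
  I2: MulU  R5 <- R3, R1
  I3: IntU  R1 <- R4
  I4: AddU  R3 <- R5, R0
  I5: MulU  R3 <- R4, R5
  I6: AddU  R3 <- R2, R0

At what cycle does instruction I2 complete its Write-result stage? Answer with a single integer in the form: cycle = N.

cycle = 15

c1: I1→DivU
c2: I1 RO, I2→MulU
c3: I3→IntU
c4: I3 RO
c5: I3 EX
c9: I1 EX
c10: I1 WR R3
c11: I2 RO, I4→AddU
c12: I3 WR R1
c14: I2 EX
c15: I2 WR R5
c16: I4 RO
c18: I4 EX
c19: I4 WR R3
c20: I5→MulU
c21: I5 RO
c24: I5 EX
c25: I5 WR R3
c26: I6→AddU
c27: I6 RO
c29: I6 EX
c30: I6 WR R3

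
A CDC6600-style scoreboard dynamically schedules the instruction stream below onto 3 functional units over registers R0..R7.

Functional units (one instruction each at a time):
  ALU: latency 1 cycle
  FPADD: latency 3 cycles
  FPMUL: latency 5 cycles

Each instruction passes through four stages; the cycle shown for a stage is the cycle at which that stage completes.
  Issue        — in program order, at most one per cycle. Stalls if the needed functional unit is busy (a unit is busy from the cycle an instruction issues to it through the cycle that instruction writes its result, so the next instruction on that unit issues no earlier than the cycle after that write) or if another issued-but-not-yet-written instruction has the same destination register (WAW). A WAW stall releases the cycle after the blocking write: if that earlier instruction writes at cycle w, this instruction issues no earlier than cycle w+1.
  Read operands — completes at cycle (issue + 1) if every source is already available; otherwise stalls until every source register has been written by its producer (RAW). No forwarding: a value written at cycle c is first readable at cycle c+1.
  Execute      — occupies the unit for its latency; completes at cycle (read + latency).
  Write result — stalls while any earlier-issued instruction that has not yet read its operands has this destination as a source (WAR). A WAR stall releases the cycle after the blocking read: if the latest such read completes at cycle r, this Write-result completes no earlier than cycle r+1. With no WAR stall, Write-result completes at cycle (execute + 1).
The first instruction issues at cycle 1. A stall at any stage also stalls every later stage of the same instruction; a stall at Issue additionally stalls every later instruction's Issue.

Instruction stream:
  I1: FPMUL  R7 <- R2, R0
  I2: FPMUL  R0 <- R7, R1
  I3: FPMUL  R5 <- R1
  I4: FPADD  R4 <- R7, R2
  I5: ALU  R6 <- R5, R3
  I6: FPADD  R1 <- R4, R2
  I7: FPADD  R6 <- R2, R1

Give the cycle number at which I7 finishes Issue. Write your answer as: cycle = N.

  I1 | 1 | 2 | 7 | 8
  I2 | 9 | 10 | 15 | 16   struct: FPMUL busy until I1 writes@8
  I3 | 17 | 18 | 23 | 24   struct: FPMUL busy until I2 writes@16
  I4 | 18 | 19 | 22 | 23
  I5 | 19 | 25 | 26 | 27   RAW R5: wait I3 write@24
  I6 | 24 | 25 | 28 | 29   struct: FPADD busy until I4 writes@23
  I7 | 30 | 31 | 34 | 35   struct: FPADD busy until I6 writes@29

cycle = 30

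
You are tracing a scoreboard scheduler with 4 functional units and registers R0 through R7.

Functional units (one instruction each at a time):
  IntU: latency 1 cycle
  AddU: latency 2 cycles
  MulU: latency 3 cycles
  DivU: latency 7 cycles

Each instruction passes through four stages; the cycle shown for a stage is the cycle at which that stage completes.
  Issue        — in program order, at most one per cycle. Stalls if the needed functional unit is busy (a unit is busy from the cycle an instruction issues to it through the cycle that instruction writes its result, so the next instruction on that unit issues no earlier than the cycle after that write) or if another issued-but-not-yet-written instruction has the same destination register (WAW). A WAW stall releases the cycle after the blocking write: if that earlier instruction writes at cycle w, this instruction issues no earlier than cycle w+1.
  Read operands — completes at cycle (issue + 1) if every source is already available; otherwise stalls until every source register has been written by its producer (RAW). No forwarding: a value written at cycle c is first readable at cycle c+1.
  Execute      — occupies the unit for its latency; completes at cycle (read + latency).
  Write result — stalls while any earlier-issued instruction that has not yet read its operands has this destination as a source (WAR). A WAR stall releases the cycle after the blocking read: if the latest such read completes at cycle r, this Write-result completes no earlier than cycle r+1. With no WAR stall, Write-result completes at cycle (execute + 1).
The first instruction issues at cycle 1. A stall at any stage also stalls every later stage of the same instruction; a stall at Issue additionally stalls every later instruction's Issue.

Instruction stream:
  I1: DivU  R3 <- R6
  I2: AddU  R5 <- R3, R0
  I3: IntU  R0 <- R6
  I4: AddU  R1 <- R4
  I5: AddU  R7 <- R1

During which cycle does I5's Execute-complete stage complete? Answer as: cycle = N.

t=1  I1 issues→DivU
t=2  I1 reads · I2 issues→AddU
t=3  I3 issues→IntU
t=4  I3 reads
t=5  I3 exec-done
t=9  I1 exec-done
t=10  I1 writes R3
t=11  I2 reads
t=12  I3 writes R0
t=13  I2 exec-done
t=14  I2 writes R5
t=15  I4 issues→AddU
t=16  I4 reads
t=18  I4 exec-done
t=19  I4 writes R1
t=20  I5 issues→AddU
t=21  I5 reads
t=23  I5 exec-done
t=24  I5 writes R7

cycle = 23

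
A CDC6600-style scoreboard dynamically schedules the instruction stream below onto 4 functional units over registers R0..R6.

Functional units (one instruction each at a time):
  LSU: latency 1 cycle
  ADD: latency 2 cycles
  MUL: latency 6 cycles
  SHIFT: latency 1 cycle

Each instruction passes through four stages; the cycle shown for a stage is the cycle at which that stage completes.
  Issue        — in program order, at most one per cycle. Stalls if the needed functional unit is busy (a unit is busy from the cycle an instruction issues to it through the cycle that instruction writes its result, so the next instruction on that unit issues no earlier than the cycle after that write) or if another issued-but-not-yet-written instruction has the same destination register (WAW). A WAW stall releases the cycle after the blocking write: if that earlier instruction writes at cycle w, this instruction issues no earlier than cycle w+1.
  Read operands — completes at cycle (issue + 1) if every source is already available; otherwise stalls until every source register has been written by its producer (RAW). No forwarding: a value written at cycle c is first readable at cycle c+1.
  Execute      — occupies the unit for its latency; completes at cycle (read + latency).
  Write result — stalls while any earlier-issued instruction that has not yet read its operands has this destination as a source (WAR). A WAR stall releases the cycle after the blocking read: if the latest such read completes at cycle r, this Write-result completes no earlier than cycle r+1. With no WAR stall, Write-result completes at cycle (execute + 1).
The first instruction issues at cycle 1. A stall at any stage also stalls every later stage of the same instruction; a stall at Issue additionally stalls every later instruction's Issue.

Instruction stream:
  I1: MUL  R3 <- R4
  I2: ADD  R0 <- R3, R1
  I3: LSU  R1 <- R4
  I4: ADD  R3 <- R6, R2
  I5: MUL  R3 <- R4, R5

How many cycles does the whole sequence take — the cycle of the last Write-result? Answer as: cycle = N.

I1  is:1  ro:2  ex:8  wr:9
I2  is:2  ro:10  ex:12  wr:13  — RAW R3: wait I1 write@9
I3  is:3  ro:4  ex:5  wr:11  — WAR R1: wait I2 read@10
I4  is:14  ro:15  ex:17  wr:18  — struct: ADD busy until I2 writes@13
I5  is:19  ro:20  ex:26  wr:27  — WAW R3: wait I4 write@18

cycle = 27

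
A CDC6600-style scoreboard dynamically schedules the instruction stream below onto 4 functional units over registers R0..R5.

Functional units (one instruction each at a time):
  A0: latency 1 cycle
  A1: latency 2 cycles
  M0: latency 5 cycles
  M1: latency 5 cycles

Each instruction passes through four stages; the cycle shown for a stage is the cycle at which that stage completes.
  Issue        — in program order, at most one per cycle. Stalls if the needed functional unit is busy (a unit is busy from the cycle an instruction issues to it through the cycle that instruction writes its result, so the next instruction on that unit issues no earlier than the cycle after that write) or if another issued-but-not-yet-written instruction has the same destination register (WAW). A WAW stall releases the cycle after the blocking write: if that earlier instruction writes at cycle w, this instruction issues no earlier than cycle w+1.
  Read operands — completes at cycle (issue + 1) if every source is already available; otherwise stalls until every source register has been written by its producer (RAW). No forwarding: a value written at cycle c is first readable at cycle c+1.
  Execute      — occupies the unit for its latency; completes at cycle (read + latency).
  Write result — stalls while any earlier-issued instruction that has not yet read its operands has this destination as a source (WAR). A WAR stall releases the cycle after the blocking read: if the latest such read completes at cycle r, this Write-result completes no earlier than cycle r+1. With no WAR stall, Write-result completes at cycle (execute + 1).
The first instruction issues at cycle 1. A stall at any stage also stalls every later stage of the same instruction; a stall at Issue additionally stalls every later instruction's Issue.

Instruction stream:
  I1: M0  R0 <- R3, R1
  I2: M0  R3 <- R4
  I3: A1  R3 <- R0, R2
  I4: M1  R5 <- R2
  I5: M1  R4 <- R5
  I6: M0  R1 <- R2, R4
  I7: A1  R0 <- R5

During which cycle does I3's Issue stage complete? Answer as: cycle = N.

  I1 | 1 | 2 | 7 | 8
  I2 | 9 | 10 | 15 | 16   struct: M0 busy until I1 writes@8
  I3 | 17 | 18 | 20 | 21   WAW R3: wait I2 write@16
  I4 | 18 | 19 | 24 | 25
  I5 | 26 | 27 | 32 | 33   struct: M1 busy until I4 writes@25
  I6 | 27 | 34 | 39 | 40   RAW R4: wait I5 write@33
  I7 | 28 | 29 | 31 | 32

cycle = 17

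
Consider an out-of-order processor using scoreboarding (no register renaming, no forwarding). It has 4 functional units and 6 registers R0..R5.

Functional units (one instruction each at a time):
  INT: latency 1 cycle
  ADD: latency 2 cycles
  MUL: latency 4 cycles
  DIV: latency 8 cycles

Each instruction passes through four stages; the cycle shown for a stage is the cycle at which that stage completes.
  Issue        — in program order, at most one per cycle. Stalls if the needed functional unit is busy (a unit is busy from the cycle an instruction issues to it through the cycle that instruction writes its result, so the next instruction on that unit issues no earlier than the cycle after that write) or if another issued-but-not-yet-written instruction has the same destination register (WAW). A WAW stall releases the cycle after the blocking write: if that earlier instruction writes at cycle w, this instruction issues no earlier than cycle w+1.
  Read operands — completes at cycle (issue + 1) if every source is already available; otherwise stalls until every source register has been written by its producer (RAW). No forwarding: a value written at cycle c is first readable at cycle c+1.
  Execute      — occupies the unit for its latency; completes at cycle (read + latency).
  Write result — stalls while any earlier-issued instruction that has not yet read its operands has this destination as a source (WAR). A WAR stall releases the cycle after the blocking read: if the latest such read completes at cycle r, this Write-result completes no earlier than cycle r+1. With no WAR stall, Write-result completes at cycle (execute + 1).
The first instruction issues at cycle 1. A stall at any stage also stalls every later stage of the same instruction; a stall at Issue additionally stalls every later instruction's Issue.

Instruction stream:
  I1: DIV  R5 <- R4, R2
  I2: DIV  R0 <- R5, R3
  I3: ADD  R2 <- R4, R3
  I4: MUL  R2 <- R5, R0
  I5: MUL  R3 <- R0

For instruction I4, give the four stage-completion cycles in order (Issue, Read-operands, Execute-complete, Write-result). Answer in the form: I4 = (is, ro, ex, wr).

I4 = (18, 23, 27, 28)

[1] I1→DIV
[2] I1 RO
[10] I1 EX
[11] I1 WR R5
[12] I2→DIV
[13] I2 RO; I3→ADD
[14] I3 RO
[16] I3 EX
[17] I3 WR R2
[18] I4→MUL
[21] I2 EX
[22] I2 WR R0
[23] I4 RO
[27] I4 EX
[28] I4 WR R2
[29] I5→MUL
[30] I5 RO
[34] I5 EX
[35] I5 WR R3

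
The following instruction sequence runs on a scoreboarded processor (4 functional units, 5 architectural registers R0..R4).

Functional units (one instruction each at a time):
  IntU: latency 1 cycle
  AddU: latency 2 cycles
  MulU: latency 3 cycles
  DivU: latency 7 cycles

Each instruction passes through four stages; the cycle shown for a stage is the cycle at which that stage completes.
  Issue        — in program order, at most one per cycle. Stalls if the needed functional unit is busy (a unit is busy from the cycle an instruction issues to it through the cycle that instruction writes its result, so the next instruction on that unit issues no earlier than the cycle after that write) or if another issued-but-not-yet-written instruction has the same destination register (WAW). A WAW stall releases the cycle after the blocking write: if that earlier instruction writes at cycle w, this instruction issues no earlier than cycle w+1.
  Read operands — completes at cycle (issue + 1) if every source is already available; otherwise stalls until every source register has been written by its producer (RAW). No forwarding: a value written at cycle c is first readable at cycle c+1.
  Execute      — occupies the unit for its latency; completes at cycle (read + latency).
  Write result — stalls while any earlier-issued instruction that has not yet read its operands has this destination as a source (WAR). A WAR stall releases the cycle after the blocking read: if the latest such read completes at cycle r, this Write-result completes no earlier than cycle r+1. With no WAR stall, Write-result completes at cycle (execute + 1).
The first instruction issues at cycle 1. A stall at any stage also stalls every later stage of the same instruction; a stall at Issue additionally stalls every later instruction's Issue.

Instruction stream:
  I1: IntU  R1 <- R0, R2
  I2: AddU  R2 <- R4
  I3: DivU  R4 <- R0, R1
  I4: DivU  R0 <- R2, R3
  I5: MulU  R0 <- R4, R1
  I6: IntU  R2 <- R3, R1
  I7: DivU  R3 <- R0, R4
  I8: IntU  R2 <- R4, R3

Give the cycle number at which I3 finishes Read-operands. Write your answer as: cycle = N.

cycle = 5

  I1 | 1 | 2 | 3 | 4
  I2 | 2 | 3 | 5 | 6
  I3 | 3 | 5 | 12 | 13   RAW R1: wait I1 write@4
  I4 | 14 | 15 | 22 | 23   struct: DivU busy until I3 writes@13
  I5 | 24 | 25 | 28 | 29   WAW R0: wait I4 write@23
  I6 | 25 | 26 | 27 | 28
  I7 | 26 | 30 | 37 | 38   RAW R0: wait I5 write@29
  I8 | 29 | 39 | 40 | 41   struct: IntU busy until I6 writes@28 · RAW R3: wait I7 write@38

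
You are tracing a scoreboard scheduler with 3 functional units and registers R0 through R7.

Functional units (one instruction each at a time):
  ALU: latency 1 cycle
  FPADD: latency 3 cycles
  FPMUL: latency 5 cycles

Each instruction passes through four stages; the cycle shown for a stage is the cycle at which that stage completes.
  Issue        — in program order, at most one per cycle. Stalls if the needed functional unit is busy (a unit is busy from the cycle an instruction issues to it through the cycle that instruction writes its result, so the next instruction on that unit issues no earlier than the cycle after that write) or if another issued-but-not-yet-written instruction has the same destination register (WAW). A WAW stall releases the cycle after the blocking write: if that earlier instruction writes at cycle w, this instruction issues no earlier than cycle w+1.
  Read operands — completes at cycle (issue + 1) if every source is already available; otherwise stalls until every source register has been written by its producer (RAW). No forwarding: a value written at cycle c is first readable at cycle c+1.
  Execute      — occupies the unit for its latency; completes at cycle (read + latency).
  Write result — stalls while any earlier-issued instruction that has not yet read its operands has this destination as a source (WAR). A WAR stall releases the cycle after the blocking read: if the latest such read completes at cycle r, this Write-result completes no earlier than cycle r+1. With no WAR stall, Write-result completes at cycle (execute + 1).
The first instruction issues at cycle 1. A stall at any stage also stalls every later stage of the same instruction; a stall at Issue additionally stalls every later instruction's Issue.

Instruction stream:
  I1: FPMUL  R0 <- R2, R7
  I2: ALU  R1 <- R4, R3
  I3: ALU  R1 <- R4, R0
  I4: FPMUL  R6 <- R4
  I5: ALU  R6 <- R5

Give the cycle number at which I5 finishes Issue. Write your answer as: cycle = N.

[1] issue I1 (FPMUL)
[2] I1 read-ops; issue I2 (ALU)
[3] I2 read-ops
[4] I2 finished on ALU
[5] I2→R1
[6] issue I3 (ALU)
[7] I1 finished on FPMUL
[8] I1→R0
[9] I3 read-ops; issue I4 (FPMUL)
[10] I3 finished on ALU; I4 read-ops
[11] I3→R1
[15] I4 finished on FPMUL
[16] I4→R6
[17] issue I5 (ALU)
[18] I5 read-ops
[19] I5 finished on ALU
[20] I5→R6

cycle = 17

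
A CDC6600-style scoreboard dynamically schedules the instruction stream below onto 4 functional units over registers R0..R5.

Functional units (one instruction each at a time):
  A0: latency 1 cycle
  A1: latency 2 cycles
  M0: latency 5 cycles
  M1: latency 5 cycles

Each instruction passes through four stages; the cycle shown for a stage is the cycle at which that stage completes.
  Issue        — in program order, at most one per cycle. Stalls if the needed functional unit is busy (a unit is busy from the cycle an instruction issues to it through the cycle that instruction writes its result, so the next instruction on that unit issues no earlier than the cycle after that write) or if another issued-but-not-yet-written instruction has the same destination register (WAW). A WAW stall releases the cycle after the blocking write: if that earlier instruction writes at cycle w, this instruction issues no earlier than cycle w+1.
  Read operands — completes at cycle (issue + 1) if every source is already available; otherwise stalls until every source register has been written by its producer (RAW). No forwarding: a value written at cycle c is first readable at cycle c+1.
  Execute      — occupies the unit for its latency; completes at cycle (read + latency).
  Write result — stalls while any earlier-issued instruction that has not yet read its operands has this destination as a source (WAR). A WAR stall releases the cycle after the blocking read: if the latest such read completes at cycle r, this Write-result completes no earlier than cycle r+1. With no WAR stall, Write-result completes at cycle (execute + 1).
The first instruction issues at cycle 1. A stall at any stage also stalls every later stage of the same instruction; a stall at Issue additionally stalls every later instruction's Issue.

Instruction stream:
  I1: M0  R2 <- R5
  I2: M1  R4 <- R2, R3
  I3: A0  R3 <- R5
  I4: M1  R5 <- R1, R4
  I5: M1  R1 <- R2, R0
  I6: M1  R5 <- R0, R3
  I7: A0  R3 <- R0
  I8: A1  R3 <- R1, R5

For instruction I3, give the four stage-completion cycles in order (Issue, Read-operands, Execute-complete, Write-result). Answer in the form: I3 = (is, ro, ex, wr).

c1: I1→M0
c2: I1 RO | I2→M1
c3: I3→A0
c4: I3 RO
c5: I3 EX
c7: I1 EX
c8: I1 WR R2
c9: I2 RO
c10: I3 WR R3
c14: I2 EX
c15: I2 WR R4
c16: I4→M1
c17: I4 RO
c22: I4 EX
c23: I4 WR R5
c24: I5→M1
c25: I5 RO
c30: I5 EX
c31: I5 WR R1
c32: I6→M1
c33: I6 RO | I7→A0
c34: I7 RO
c35: I7 EX
c36: I7 WR R3
c37: I8→A1
c38: I6 EX
c39: I6 WR R5
c40: I8 RO
c42: I8 EX
c43: I8 WR R3

I3 = (3, 4, 5, 10)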